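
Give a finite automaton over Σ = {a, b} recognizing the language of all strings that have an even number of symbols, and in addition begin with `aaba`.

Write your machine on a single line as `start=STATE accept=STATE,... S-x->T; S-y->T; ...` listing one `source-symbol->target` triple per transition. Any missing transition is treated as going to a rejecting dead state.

Handle the two conditions separately and then intersect. The first has 2 states tracking the input length modulo 2; the second has 6 states tracking whether the input so far still matches the prefix `aaba`. A product state is a pair (one from each), accepting exactly when both do.
        a   b  
>  q0   q1  q2 
   q1   q3  q4 
   q2   q4  q4 
   q3   q2  q5 
   q4   q2  q2 
   q5   q6  q4 
 * q6   q7  q7 
   q7   q6  q6 
(> = start, * = accepting)

start=q0; accept=q6; q0-a->q1; q0-b->q2; q1-a->q3; q1-b->q4; q2-a->q4; q2-b->q4; q3-a->q2; q3-b->q5; q4-a->q2; q4-b->q2; q5-a->q6; q5-b->q4; q6-a->q7; q6-b->q7; q7-a->q6; q7-b->q6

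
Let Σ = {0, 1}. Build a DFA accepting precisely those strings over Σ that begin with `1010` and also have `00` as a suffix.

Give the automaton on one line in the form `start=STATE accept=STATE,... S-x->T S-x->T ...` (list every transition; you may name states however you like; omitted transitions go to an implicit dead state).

start=S0 accept=S8 S0-0->S1 S0-1->S2 S1-0->S3 S1-1->S4 S2-0->S5 S2-1->S4 S3-0->S3 S3-1->S4 S4-0->S1 S4-1->S4 S5-0->S3 S5-1->S6 S6-0->S7 S6-1->S4 S7-0->S8 S7-1->S9 S8-0->S8 S8-1->S9 S9-0->S7 S9-1->S9

Run two small machines in parallel and take their product. One (6 states) tracks whether the input so far still matches the prefix `1010`; the other (3 states) tracks how much of the suffix `00` has currently been matched. Each combined state is a pair, one component from each; accept when both components accept.
        0   1  
>  S0   S1  S2 
   S1   S3  S4 
   S2   S5  S4 
   S3   S3  S4 
   S4   S1  S4 
   S5   S3  S6 
   S6   S7  S4 
   S7   S8  S9 
 * S8   S8  S9 
   S9   S7  S9 
(> = start, * = accepting)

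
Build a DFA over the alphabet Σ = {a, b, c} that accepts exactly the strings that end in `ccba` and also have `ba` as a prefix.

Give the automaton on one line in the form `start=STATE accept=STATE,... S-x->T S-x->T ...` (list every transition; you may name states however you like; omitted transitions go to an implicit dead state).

start=q0 accept=q11 q0-a->q1 q0-b->q2 q0-c->q3 q1-a->q1 q1-b->q1 q1-c->q3 q2-a->q4 q2-b->q1 q2-c->q3 q3-a->q1 q3-b->q1 q3-c->q5 q4-a->q4 q4-b->q4 q4-c->q6 q5-a->q1 q5-b->q7 q5-c->q5 q6-a->q4 q6-b->q4 q6-c->q8 q7-a->q9 q7-b->q1 q7-c->q3 q8-a->q4 q8-b->q10 q8-c->q8 q9-a->q1 q9-b->q1 q9-c->q3 q10-a->q11 q10-b->q4 q10-c->q6 q11-a->q4 q11-b->q4 q11-c->q6

Handle the two conditions separately and then intersect. One (5 states) tracks how much of the suffix `ccba` has currently been matched; the other (4 states) tracks whether the input so far still matches the prefix `ba`. Each combined state is a pair, one component from each; accept when both components accept.
12 states suffice.
          a    b    c  
>  q0     q1   q2   q3 
   q1     q1   q1   q3 
   q2     q4   q1   q3 
   q3     q1   q1   q5 
   q4     q4   q4   q6 
   q5     q1   q7   q5 
   q6     q4   q4   q8 
   q7     q9   q1   q3 
   q8     q4  q10   q8 
   q9     q1   q1   q3 
   q10   q11   q4   q6 
 * q11    q4   q4   q6 
(> = start, * = accepting)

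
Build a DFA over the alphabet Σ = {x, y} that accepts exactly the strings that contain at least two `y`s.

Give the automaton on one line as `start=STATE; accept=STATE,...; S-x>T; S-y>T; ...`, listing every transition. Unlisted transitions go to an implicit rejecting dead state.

start=A; accept=C,D; A-x>A; A-y>B; B-x>B; B-y>C; C-x>C; C-y>D; D-x>D; D-y>D

Count `y`s, saturating at 3: states A through C mean 0 through 2 `y`s seen; D means more than 2. Each `y` increments (capped at D); other symbols loop. Accept from {C, D}.
With 4 states:
       x  y 
>  A   A  B 
   B   B  C 
 * C   C  D 
 * D   D  D 
(> = start, * = accepting)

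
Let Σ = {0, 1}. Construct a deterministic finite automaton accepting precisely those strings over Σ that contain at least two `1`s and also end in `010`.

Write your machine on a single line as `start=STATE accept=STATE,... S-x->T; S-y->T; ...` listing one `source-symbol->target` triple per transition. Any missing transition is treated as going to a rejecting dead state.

Run two small machines in parallel and take their product. One (4 states) tracks the count of `1`s, saturating at 3; the other (4 states) tracks how much of the suffix `010` has currently been matched. Each combined state is a pair, one component from each; accept when both components accept. Equivalent product states are then merged.
With 5 states:
        0   1  
>  q0   q0  q1 
   q1   q2  q1 
   q2   q2  q3 
   q3   q4  q1 
 * q4   q2  q3 
(> = start, * = accepting)

start=q0; accept=q4; q0-0->q0; q0-1->q1; q1-0->q2; q1-1->q1; q2-0->q2; q2-1->q3; q3-0->q4; q3-1->q1; q4-0->q2; q4-1->q3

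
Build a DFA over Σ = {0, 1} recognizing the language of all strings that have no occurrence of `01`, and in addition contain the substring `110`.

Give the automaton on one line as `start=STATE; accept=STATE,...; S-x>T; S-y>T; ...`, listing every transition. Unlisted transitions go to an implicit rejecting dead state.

start=q0; accept=q4; q0-0>q1; q0-1>q2; q1-0>q1; q1-1>q1; q2-0>q1; q2-1>q3; q3-0>q4; q3-1>q3; q4-0>q4; q4-1>q1

Run two small machines in parallel and take their product. The first has 3 states tracking partial matches of the forbidden pattern `01`; the second has 4 states tracking whether and how much of `110` has been seen. A product state is a pair (one from each), accepting exactly when both do. After merging equivalent states the machine shrinks.
A 5-state machine:
        0   1  
>  q0   q1  q2 
   q1   q1  q1 
   q2   q1  q3 
   q3   q4  q3 
 * q4   q4  q1 
(> = start, * = accepting)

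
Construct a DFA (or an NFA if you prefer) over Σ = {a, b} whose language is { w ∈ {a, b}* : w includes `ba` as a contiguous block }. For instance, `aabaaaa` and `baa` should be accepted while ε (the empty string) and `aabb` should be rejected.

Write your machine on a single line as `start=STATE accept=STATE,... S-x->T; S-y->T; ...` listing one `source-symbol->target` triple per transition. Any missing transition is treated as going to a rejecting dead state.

States q0..q1 record the length of the longest prefix of `ba` that matches the current input suffix. Reaching q2 means `ba` has been seen, and we stay there forever. Accept from q2.
A 3-state machine:
        a   b  
>  q0   q0  q1 
   q1   q2  q1 
 * q2   q2  q2 
(> = start, * = accepting)

start=q0; accept=q2; q0-a->q0; q0-b->q1; q1-a->q2; q1-b->q1; q2-a->q2; q2-b->q2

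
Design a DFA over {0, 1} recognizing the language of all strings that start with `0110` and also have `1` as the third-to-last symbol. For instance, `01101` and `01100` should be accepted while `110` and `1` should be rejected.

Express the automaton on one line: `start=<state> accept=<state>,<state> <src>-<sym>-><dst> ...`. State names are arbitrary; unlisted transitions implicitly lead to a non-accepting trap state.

Handle the two conditions separately and then intersect. One (6 states) tracks whether the input so far still matches the prefix `0110`; the other (15 states) tracks the last 3 symbols read. Each combined state is a pair, one component from each; accept when both components accept.
With 24 states:
       0  1 
>  A   B  C 
   B   D  E 
   C   F  G 
   D   H  I 
   E   J  K 
   F   L  M 
   G   N  O 
   H   H  I 
   I   J  P 
   J   L  M 
   K   Q  O 
   L   H  I 
   M   J  P 
   N   L  M 
   O   N  O 
   P   N  O 
 * Q   R  S 
 * R   T  U 
 * S   V  W 
   T   T  U 
   U   V  W 
   V   R  S 
   W   Q  X 
 * X   Q  X 
(> = start, * = accepting)

start=A accept=Q,R,S,X A-0->B A-1->C B-0->D B-1->E C-0->F C-1->G D-0->H D-1->I E-0->J E-1->K F-0->L F-1->M G-0->N G-1->O H-0->H H-1->I I-0->J I-1->P J-0->L J-1->M K-0->Q K-1->O L-0->H L-1->I M-0->J M-1->P N-0->L N-1->M O-0->N O-1->O P-0->N P-1->O Q-0->R Q-1->S R-0->T R-1->U S-0->V S-1->W T-0->T T-1->U U-0->V U-1->W V-0->R V-1->S W-0->Q W-1->X X-0->Q X-1->X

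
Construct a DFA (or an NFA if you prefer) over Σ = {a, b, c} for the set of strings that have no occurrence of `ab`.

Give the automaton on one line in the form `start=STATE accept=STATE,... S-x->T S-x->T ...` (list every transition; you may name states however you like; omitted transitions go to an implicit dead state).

start=S0 accept=S0,S1 S0-a->S1 S0-b->S0 S0-c->S0 S1-a->S1 S1-b->S2 S1-c->S0 S2-a->S2 S2-b->S2 S2-c->S2

Track partial matches of the forbidden pattern `ab`. State S2 is a dead state reached once `ab` has occurred; every other state accepts. S0 means no part of `ab` is currently matched.
A 3-state machine:
        a   b   c  
>* S0   S1  S0  S0 
 * S1   S1  S2  S0 
   S2   S2  S2  S2 
(> = start, * = accepting)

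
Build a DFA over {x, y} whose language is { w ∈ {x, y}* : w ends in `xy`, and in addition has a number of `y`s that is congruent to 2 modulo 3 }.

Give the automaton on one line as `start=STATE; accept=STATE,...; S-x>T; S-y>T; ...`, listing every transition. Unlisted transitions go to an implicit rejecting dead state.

Run two small machines in parallel and take their product. One (3 states) tracks how much of the suffix `xy` has currently been matched; the other (3 states) tracks the count of `y`s modulo 3. Each combined state is a pair, one component from each; accept when both components accept. Equivalent product states are then merged.
With 5 states:
       x  y 
>  A   A  B 
   B   C  D 
   C   C  E 
   D   D  A 
 * E   D  A 
(> = start, * = accepting)

start=A; accept=E; A-x>A; A-y>B; B-x>C; B-y>D; C-x>C; C-y>E; D-x>D; D-y>A; E-x>D; E-y>A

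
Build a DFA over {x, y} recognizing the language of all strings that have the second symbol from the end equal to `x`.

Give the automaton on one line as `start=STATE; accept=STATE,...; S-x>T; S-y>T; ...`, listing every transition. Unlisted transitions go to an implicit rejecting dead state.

A DFA must remember the last 2 symbols (since which symbol is second-to-last isn't known until the input ends). Use one state per possible window of the last ≤2 symbols; accept from those whose window starts with `x`.
        x   y  
>  q0   q1  q2 
   q1   q3  q4 
   q2   q5  q6 
 * q3   q3  q4 
 * q4   q5  q6 
   q5   q3  q4 
   q6   q5  q6 
(> = start, * = accepting)

start=q0; accept=q3,q4; q0-x>q1; q0-y>q2; q1-x>q3; q1-y>q4; q2-x>q5; q2-y>q6; q3-x>q3; q3-y>q4; q4-x>q5; q4-y>q6; q5-x>q3; q5-y>q4; q6-x>q5; q6-y>q6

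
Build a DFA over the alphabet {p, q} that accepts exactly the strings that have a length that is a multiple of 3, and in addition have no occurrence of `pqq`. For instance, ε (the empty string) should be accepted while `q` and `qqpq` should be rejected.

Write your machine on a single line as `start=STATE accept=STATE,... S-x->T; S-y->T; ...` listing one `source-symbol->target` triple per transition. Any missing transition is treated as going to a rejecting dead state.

start=s0; accept=s0,s6,s7; s0-p->s1; s0-q->s2; s1-p->s3; s1-q->s4; s2-p->s3; s2-q->s5; s3-p->s6; s3-q->s7; s4-p->s6; s4-q->s8; s5-p->s6; s5-q->s0; s6-p->s1; s6-q->s9; s7-p->s1; s7-q->s10; s8-p->s10; s8-q->s10; s9-p->s3; s9-q->s11; s10-p->s11; s10-q->s11; s11-p->s8; s11-q->s8

Build one automaton per condition and run them in lockstep. One (3 states) tracks the input length modulo 3; the other (4 states) tracks partial matches of the forbidden pattern `pqq`. Each combined state is a pair, one component from each; accept when both components accept.
12 states suffice.
          p    q  
>* s0     s1   s2 
   s1     s3   s4 
   s2     s3   s5 
   s3     s6   s7 
   s4     s6   s8 
   s5     s6   s0 
 * s6     s1   s9 
 * s7     s1  s10 
   s8    s10  s10 
   s9     s3  s11 
   s10   s11  s11 
   s11    s8   s8 
(> = start, * = accepting)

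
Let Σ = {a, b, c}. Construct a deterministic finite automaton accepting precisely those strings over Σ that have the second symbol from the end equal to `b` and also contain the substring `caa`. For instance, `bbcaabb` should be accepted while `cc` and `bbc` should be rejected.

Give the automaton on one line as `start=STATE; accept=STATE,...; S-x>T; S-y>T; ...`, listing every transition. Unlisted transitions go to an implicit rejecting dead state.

start=q0; accept=q16,q17,q18; q0-a>q1; q0-b>q2; q0-c>q3; q1-a>q4; q1-b>q5; q1-c>q6; q2-a>q7; q2-b>q8; q2-c>q9; q3-a>q10; q3-b>q11; q3-c>q12; q4-a>q4; q4-b>q5; q4-c>q6; q5-a>q7; q5-b>q8; q5-c>q9; q6-a>q10; q6-b>q11; q6-c>q12; q7-a>q4; q7-b>q5; q7-c>q6; q8-a>q7; q8-b>q8; q8-c>q9; q9-a>q10; q9-b>q11; q9-c>q12; q10-a>q13; q10-b>q5; q10-c>q6; q11-a>q7; q11-b>q8; q11-c>q9; q12-a>q10; q12-b>q11; q12-c>q12; q13-a>q13; q13-b>q14; q13-c>q15; q14-a>q16; q14-b>q17; q14-c>q18; q15-a>q19; q15-b>q20; q15-c>q21; q16-a>q13; q16-b>q14; q16-c>q15; q17-a>q16; q17-b>q17; q17-c>q18; q18-a>q19; q18-b>q20; q18-c>q21; q19-a>q13; q19-b>q14; q19-c>q15; q20-a>q16; q20-b>q17; q20-c>q18; q21-a>q19; q21-b>q20; q21-c>q21

Run two small machines in parallel and take their product. The first has 13 states tracking the last 2 symbols read; the second has 4 states tracking whether and how much of `caa` has been seen. A product state is a pair (one from each), accepting exactly when both do.
A 22-state machine:
          a    b    c  
>  q0     q1   q2   q3 
   q1     q4   q5   q6 
   q2     q7   q8   q9 
   q3    q10  q11  q12 
   q4     q4   q5   q6 
   q5     q7   q8   q9 
   q6    q10  q11  q12 
   q7     q4   q5   q6 
   q8     q7   q8   q9 
   q9    q10  q11  q12 
   q10   q13   q5   q6 
   q11    q7   q8   q9 
   q12   q10  q11  q12 
   q13   q13  q14  q15 
   q14   q16  q17  q18 
   q15   q19  q20  q21 
 * q16   q13  q14  q15 
 * q17   q16  q17  q18 
 * q18   q19  q20  q21 
   q19   q13  q14  q15 
   q20   q16  q17  q18 
   q21   q19  q20  q21 
(> = start, * = accepting)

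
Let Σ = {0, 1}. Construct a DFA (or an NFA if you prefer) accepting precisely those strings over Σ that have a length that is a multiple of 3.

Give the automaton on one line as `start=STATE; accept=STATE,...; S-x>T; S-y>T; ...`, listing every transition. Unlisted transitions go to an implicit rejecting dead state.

Count input length modulo 3: every symbol advances one step around the cycle q0 → q1 → q2 → q0. Accept at q0.
3 states suffice.
        0   1  
>* q0   q1  q1 
   q1   q2  q2 
   q2   q0  q0 
(> = start, * = accepting)

start=q0; accept=q0; q0-0>q1; q0-1>q1; q1-0>q2; q1-1>q2; q2-0>q0; q2-1>q0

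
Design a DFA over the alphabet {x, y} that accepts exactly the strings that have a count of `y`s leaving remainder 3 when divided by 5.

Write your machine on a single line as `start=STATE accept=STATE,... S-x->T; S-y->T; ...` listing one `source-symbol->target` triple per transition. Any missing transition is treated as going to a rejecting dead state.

The only thing that matters is how many `y`s have appeared, reduced mod 5. Use one state per residue: s0 for 0, …, s4 for 4. Reading `y` moves to the next residue; anything else stays put. s3 is accepting.
        x   y  
>  s0   s0  s1 
   s1   s1  s2 
   s2   s2  s3 
 * s3   s3  s4 
   s4   s4  s0 
(> = start, * = accepting)

start=s0; accept=s3; s0-x->s0; s0-y->s1; s1-x->s1; s1-y->s2; s2-x->s2; s2-y->s3; s3-x->s3; s3-y->s4; s4-x->s4; s4-y->s0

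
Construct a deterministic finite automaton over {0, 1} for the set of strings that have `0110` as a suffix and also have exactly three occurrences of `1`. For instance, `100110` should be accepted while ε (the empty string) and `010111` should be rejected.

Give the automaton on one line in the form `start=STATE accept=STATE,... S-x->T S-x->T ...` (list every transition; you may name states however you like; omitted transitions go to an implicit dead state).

Handle the two conditions separately and then intersect. One (5 states) tracks how much of the suffix `0110` has currently been matched; the other (5 states) tracks the count of `1`s, saturating at 4. Each combined state is a pair, one component from each; accept when both components accept. Minimizing collapses redundant product states.
       0  1 
>  A   A  B 
   B   C  D 
   C   C  E 
   D   D  D 
   E   D  F 
   F   G  D 
 * G   D  D 
(> = start, * = accepting)

start=A accept=G A-0->A A-1->B B-0->C B-1->D C-0->C C-1->E D-0->D D-1->D E-0->D E-1->F F-0->G F-1->D G-0->D G-1->D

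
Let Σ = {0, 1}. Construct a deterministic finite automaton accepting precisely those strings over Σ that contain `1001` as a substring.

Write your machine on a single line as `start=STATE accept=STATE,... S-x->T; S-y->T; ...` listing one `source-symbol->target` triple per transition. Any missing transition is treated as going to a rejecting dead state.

Track how much of `1001` has been matched so far: state A is no progress, E is the absorbing accept state reached once `1001` has occurred. Intermediate states record partial matches; on a mismatch, fall back to the longest reusable overlap.
5 states suffice.
       0  1 
>  A   A  B 
   B   C  B 
   C   D  B 
   D   A  E 
 * E   E  E 
(> = start, * = accepting)

start=A; accept=E; A-0->A; A-1->B; B-0->C; B-1->B; C-0->D; C-1->B; D-0->A; D-1->E; E-0->E; E-1->E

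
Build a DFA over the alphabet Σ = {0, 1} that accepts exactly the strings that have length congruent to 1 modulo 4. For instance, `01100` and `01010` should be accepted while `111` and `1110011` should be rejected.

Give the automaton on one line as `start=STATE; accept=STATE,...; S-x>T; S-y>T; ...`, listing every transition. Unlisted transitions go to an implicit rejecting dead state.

Count input length modulo 4: every symbol advances one step around the cycle q0 → q1 → q2 → q3 → q0. Accept at q1.
4 states suffice.
        0   1  
>  q0   q1  q1 
 * q1   q2  q2 
   q2   q3  q3 
   q3   q0  q0 
(> = start, * = accepting)

start=q0; accept=q1; q0-0>q1; q0-1>q1; q1-0>q2; q1-1>q2; q2-0>q3; q2-1>q3; q3-0>q0; q3-1>q0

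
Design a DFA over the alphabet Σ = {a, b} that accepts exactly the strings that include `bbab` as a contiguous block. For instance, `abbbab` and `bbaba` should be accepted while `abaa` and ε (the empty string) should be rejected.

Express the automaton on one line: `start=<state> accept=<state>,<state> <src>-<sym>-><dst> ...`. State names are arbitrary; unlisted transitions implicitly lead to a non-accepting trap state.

start=q0 accept=q4 q0-a->q0 q0-b->q1 q1-a->q0 q1-b->q2 q2-a->q3 q2-b->q2 q3-a->q0 q3-b->q4 q4-a->q4 q4-b->q4

Track how much of `bbab` has been matched so far: state q0 is no progress, q4 is the absorbing accept state reached once `bbab` has occurred. Intermediate states record partial matches; on a mismatch, fall back to the longest reusable overlap.
A 5-state machine:
        a   b  
>  q0   q0  q1 
   q1   q0  q2 
   q2   q3  q2 
   q3   q0  q4 
 * q4   q4  q4 
(> = start, * = accepting)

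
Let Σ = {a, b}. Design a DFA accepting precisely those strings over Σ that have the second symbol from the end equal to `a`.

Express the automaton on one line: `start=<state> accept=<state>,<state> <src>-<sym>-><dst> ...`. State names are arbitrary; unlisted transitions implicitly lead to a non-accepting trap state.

A DFA must remember the last 2 symbols (since which symbol is second-to-last isn't known until the input ends). Use one state per possible window of the last ≤2 symbols; accept from those whose window starts with `a`.
7 states suffice.
        a   b  
>  s0   s1  s2 
   s1   s3  s4 
   s2   s5  s6 
 * s3   s3  s4 
 * s4   s5  s6 
   s5   s3  s4 
   s6   s5  s6 
(> = start, * = accepting)

start=s0 accept=s3,s4 s0-a->s1 s0-b->s2 s1-a->s3 s1-b->s4 s2-a->s5 s2-b->s6 s3-a->s3 s3-b->s4 s4-a->s5 s4-b->s6 s5-a->s3 s5-b->s4 s6-a->s5 s6-b->s6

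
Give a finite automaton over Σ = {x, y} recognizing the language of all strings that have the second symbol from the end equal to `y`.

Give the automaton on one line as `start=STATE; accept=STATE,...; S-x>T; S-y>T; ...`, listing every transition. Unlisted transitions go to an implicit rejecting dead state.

A DFA must remember the last 2 symbols (since which symbol is second-to-last isn't known until the input ends). Use one state per possible window of the last ≤2 symbols; accept from those whose window starts with `y`.
With 7 states:
        x   y  
>  q0   q1  q2 
   q1   q3  q4 
   q2   q5  q6 
   q3   q3  q4 
   q4   q5  q6 
 * q5   q3  q4 
 * q6   q5  q6 
(> = start, * = accepting)

start=q0; accept=q5,q6; q0-x>q1; q0-y>q2; q1-x>q3; q1-y>q4; q2-x>q5; q2-y>q6; q3-x>q3; q3-y>q4; q4-x>q5; q4-y>q6; q5-x>q3; q5-y>q4; q6-x>q5; q6-y>q6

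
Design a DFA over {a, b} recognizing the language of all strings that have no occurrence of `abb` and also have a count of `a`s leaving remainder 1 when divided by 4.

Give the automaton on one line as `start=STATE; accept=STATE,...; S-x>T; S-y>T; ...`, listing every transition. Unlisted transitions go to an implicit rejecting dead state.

Run two small machines in parallel and take their product. The first has 4 states tracking partial matches of the forbidden pattern `abb`; the second has 4 states tracking the count of `a`s modulo 4. A product state is a pair (one from each), accepting exactly when both do. Equivalent product states are then merged.
With 10 states:
        a   b  
>  S0   S1  S0 
 * S1   S2  S3 
   S2   S4  S5 
 * S3   S2  S6 
   S4   S7  S8 
   S5   S4  S6 
   S6   S6  S6 
   S7   S1  S9 
   S8   S7  S6 
   S9   S1  S6 
(> = start, * = accepting)

start=S0; accept=S1,S3; S0-a>S1; S0-b>S0; S1-a>S2; S1-b>S3; S2-a>S4; S2-b>S5; S3-a>S2; S3-b>S6; S4-a>S7; S4-b>S8; S5-a>S4; S5-b>S6; S6-a>S6; S6-b>S6; S7-a>S1; S7-b>S9; S8-a>S7; S8-b>S6; S9-a>S1; S9-b>S6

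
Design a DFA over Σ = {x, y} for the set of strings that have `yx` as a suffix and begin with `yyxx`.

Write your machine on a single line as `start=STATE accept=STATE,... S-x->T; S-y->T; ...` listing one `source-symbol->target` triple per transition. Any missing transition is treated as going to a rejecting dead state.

Handle the two conditions separately and then intersect. The first has 3 states tracking how much of the suffix `yx` has currently been matched; the second has 6 states tracking whether the input so far still matches the prefix `yyxx`. A product state is a pair (one from each), accepting exactly when both do. Equivalent product states are then merged.
        x   y  
>  S0   S1  S2 
   S1   S1  S1 
   S2   S1  S3 
   S3   S4  S1 
   S4   S5  S1 
   S5   S5  S6 
   S6   S7  S6 
 * S7   S5  S6 
(> = start, * = accepting)

start=S0; accept=S7; S0-x->S1; S0-y->S2; S1-x->S1; S1-y->S1; S2-x->S1; S2-y->S3; S3-x->S4; S3-y->S1; S4-x->S5; S4-y->S1; S5-x->S5; S5-y->S6; S6-x->S7; S6-y->S6; S7-x->S5; S7-y->S6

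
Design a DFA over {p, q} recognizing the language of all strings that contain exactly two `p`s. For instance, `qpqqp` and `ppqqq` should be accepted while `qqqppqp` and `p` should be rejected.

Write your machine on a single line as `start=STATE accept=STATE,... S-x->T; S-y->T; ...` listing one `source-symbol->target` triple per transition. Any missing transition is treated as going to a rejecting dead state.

Count `p`s, saturating at 3: states A through C mean 0 through 2 `p`s seen; D means more than 2. Each `p` increments (capped at D); other symbols loop. Accept from {C}.
4 states suffice.
       p  q 
>  A   B  A 
   B   C  B 
 * C   D  C 
   D   D  D 
(> = start, * = accepting)

start=A; accept=C; A-p->B; A-q->A; B-p->C; B-q->B; C-p->D; C-q->C; D-p->D; D-q->D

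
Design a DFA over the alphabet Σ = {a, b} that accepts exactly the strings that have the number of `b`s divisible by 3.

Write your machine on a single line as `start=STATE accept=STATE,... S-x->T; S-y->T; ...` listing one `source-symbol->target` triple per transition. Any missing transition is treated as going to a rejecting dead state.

The only thing that matters is how many `b`s have appeared, reduced mod 3. Use one state per residue: S0 for 0, …, S2 for 2. Reading `b` moves to the next residue; anything else stays put. S0 is accepting.
A 3-state machine:
        a   b  
>* S0   S0  S1 
   S1   S1  S2 
   S2   S2  S0 
(> = start, * = accepting)

start=S0; accept=S0; S0-a->S0; S0-b->S1; S1-a->S1; S1-b->S2; S2-a->S2; S2-b->S0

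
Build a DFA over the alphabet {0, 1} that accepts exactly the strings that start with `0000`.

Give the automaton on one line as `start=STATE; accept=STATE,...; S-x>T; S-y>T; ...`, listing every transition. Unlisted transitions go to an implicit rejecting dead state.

start=s0; accept=s4; s0-0>s1; s0-1>s5; s1-0>s2; s1-1>s5; s2-0>s3; s2-1>s5; s3-0>s4; s3-1>s5; s4-0>s4; s4-1>s4; s5-0>s5; s5-1>s5

Walk along `0000` while the input agrees: from s0 take `0` to s1, and so on. Any deviation drops to the rejecting sink s5. Once s4 is reached the prefix is confirmed and every continuation is accepted.
With 6 states:
        0   1  
>  s0   s1  s5 
   s1   s2  s5 
   s2   s3  s5 
   s3   s4  s5 
 * s4   s4  s4 
   s5   s5  s5 
(> = start, * = accepting)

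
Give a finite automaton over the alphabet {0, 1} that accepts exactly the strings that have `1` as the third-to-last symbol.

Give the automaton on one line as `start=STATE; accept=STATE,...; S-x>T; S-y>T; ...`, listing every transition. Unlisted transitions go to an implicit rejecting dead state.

start=s0; accept=s11,s12,s13,s14; s0-0>s1; s0-1>s2; s1-0>s3; s1-1>s4; s2-0>s5; s2-1>s6; s3-0>s7; s3-1>s8; s4-0>s9; s4-1>s10; s5-0>s11; s5-1>s12; s6-0>s13; s6-1>s14; s7-0>s7; s7-1>s8; s8-0>s9; s8-1>s10; s9-0>s11; s9-1>s12; s10-0>s13; s10-1>s14; s11-0>s7; s11-1>s8; s12-0>s9; s12-1>s10; s13-0>s11; s13-1>s12; s14-0>s13; s14-1>s14

Because acceptance depends on a position counted from the end, the machine has to buffer the most recent 3 symbols. Make each state the string of the last up-to-3 symbols read; on input `x` shift the window left and append `x`. Accept when the buffered window has length 3 and begins with `1`.
With 15 states:
          0    1  
>  s0     s1   s2 
   s1     s3   s4 
   s2     s5   s6 
   s3     s7   s8 
   s4     s9  s10 
   s5    s11  s12 
   s6    s13  s14 
   s7     s7   s8 
   s8     s9  s10 
   s9    s11  s12 
   s10   s13  s14 
 * s11    s7   s8 
 * s12    s9  s10 
 * s13   s11  s12 
 * s14   s13  s14 
(> = start, * = accepting)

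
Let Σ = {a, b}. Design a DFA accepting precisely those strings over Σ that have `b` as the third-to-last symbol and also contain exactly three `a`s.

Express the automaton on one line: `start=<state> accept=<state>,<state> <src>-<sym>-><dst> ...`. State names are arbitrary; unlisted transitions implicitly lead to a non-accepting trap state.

start=q0 accept=q11,q13,q14,q15 q0-a->q1 q0-b->q0 q1-a->q2 q1-b->q3 q2-a->q4 q2-b->q5 q3-a->q6 q3-b->q3 q4-a->q7 q4-b->q8 q5-a->q9 q5-b->q10 q6-a->q11 q6-b->q5 q7-a->q7 q7-b->q7 q8-a->q7 q8-b->q12 q9-a->q7 q9-b->q13 q10-a->q14 q10-b->q10 q11-a->q7 q11-b->q8 q12-a->q7 q12-b->q15 q13-a->q7 q13-b->q12 q14-a->q7 q14-b->q13 q15-a->q7 q15-b->q15

Build one automaton per condition and run them in lockstep. The first has 15 states tracking the last 3 symbols read; the second has 5 states tracking the count of `a`s, saturating at 4. A product state is a pair (one from each), accepting exactly when both do. Minimizing collapses redundant product states.
With 16 states:
          a    b  
>  q0     q1   q0 
   q1     q2   q3 
   q2     q4   q5 
   q3     q6   q3 
   q4     q7   q8 
   q5     q9  q10 
   q6    q11   q5 
   q7     q7   q7 
   q8     q7  q12 
   q9     q7  q13 
   q10   q14  q10 
 * q11    q7   q8 
   q12    q7  q15 
 * q13    q7  q12 
 * q14    q7  q13 
 * q15    q7  q15 
(> = start, * = accepting)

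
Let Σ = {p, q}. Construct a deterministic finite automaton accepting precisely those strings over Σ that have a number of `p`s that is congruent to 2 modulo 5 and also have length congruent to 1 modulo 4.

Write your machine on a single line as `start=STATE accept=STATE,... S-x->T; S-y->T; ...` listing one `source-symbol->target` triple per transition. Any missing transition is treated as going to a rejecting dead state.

start=s0; accept=s16; s0-p->s1; s0-q->s2; s1-p->s3; s1-q->s4; s2-p->s4; s2-q->s5; s3-p->s6; s3-q->s7; s4-p->s7; s4-q->s8; s5-p->s8; s5-q->s9; s6-p->s10; s6-q->s11; s7-p->s11; s7-q->s12; s8-p->s12; s8-q->s13; s9-p->s13; s9-q->s0; s10-p->s2; s10-q->s14; s11-p->s14; s11-q->s15; s12-p->s15; s12-q->s16; s13-p->s16; s13-q->s1; s14-p->s5; s14-q->s17; s15-p->s17; s15-q->s18; s16-p->s18; s16-q->s3; s17-p->s9; s17-q->s19; s18-p->s19; s18-q->s6; s19-p->s0; s19-q->s10

Build one automaton per condition and run them in lockstep. One (5 states) tracks the count of `p`s modulo 5; the other (4 states) tracks the input length modulo 4. Each combined state is a pair, one component from each; accept when both components accept.
With 20 states:
          p    q  
>  s0     s1   s2 
   s1     s3   s4 
   s2     s4   s5 
   s3     s6   s7 
   s4     s7   s8 
   s5     s8   s9 
   s6    s10  s11 
   s7    s11  s12 
   s8    s12  s13 
   s9    s13   s0 
   s10    s2  s14 
   s11   s14  s15 
   s12   s15  s16 
   s13   s16   s1 
   s14    s5  s17 
   s15   s17  s18 
 * s16   s18   s3 
   s17    s9  s19 
   s18   s19   s6 
   s19    s0  s10 
(> = start, * = accepting)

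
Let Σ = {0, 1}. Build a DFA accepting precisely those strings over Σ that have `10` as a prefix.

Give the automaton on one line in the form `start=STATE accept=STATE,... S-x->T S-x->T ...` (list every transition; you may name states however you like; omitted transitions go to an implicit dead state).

Walk along `10` while the input agrees: from A take `1` to B, and so on. Any deviation drops to the rejecting sink D. Once C is reached the prefix is confirmed and every continuation is accepted.
       0  1 
>  A   D  B 
   B   C  D 
 * C   C  C 
   D   D  D 
(> = start, * = accepting)

start=A accept=C A-0->D A-1->B B-0->C B-1->D C-0->C C-1->C D-0->D D-1->D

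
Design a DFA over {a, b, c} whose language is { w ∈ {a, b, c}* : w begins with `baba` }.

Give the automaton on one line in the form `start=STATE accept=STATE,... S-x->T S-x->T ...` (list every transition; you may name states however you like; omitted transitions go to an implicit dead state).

Walk along `baba` while the input agrees: from q0 take `b` to q1, and so on. Any deviation drops to the rejecting sink q5. Once q4 is reached the prefix is confirmed and every continuation is accepted.
A 6-state machine:
        a   b   c  
>  q0   q5  q1  q5 
   q1   q2  q5  q5 
   q2   q5  q3  q5 
   q3   q4  q5  q5 
 * q4   q4  q4  q4 
   q5   q5  q5  q5 
(> = start, * = accepting)

start=q0 accept=q4 q0-a->q5 q0-b->q1 q0-c->q5 q1-a->q2 q1-b->q5 q1-c->q5 q2-a->q5 q2-b->q3 q2-c->q5 q3-a->q4 q3-b->q5 q3-c->q5 q4-a->q4 q4-b->q4 q4-c->q4 q5-a->q5 q5-b->q5 q5-c->q5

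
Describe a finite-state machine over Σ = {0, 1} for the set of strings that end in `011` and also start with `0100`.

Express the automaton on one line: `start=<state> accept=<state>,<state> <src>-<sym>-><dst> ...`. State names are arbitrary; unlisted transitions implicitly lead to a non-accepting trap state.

Handle the two conditions separately and then intersect. One (4 states) tracks how much of the suffix `011` has currently been matched; the other (6 states) tracks whether the input so far still matches the prefix `0100`. Each combined state is a pair, one component from each; accept when both components accept.
          0    1  
>  S0     S1   S2 
   S1     S3   S4 
   S2     S3   S2 
   S3     S3   S5 
   S4     S6   S7 
   S5     S3   S7 
   S6     S8   S5 
   S7     S3   S2 
   S8     S8   S9 
   S9     S8  S10 
 * S10    S8  S11 
   S11    S8  S11 
(> = start, * = accepting)

start=S0 accept=S10 S0-0->S1 S0-1->S2 S1-0->S3 S1-1->S4 S2-0->S3 S2-1->S2 S3-0->S3 S3-1->S5 S4-0->S6 S4-1->S7 S5-0->S3 S5-1->S7 S6-0->S8 S6-1->S5 S7-0->S3 S7-1->S2 S8-0->S8 S8-1->S9 S9-0->S8 S9-1->S10 S10-0->S8 S10-1->S11 S11-0->S8 S11-1->S11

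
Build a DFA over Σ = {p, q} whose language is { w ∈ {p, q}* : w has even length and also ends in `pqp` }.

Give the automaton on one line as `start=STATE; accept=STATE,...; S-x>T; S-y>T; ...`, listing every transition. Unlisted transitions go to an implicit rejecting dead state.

start=A; accept=E; A-p>B; A-q>B; B-p>C; B-q>A; C-p>B; C-q>D; D-p>E; D-q>A; E-p>B; E-q>D

Build one automaton per condition and run them in lockstep. The first has 2 states tracking the input length modulo 2; the second has 4 states tracking how much of the suffix `pqp` has currently been matched. A product state is a pair (one from each), accepting exactly when both do. After merging equivalent states the machine shrinks.
5 states suffice.
       p  q 
>  A   B  B 
   B   C  A 
   C   B  D 
   D   E  A 
 * E   B  D 
(> = start, * = accepting)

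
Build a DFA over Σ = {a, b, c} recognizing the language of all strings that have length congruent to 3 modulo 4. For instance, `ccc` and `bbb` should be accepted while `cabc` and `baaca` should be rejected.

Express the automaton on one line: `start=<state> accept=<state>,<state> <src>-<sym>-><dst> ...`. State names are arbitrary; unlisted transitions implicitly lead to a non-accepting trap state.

Count input length modulo 4: every symbol advances one step around the cycle s0 → s1 → s2 → s3 → s0. Accept at s3.
        a   b   c  
>  s0   s1  s1  s1 
   s1   s2  s2  s2 
   s2   s3  s3  s3 
 * s3   s0  s0  s0 
(> = start, * = accepting)

start=s0 accept=s3 s0-a->s1 s0-b->s1 s0-c->s1 s1-a->s2 s1-b->s2 s1-c->s2 s2-a->s3 s2-b->s3 s2-c->s3 s3-a->s0 s3-b->s0 s3-c->s0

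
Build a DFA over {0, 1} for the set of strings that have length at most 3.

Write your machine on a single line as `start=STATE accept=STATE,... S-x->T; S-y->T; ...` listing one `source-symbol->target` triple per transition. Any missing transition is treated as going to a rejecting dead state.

Count input length up to 4: every symbol moves from s0 toward s4, which means 'more than 3' and absorbs. Accept from {s0, s1, s2, s3}.
        0   1  
>* s0   s1  s1 
 * s1   s2  s2 
 * s2   s3  s3 
 * s3   s4  s4 
   s4   s4  s4 
(> = start, * = accepting)

start=s0; accept=s0,s1,s2,s3; s0-0->s1; s0-1->s1; s1-0->s2; s1-1->s2; s2-0->s3; s2-1->s3; s3-0->s4; s3-1->s4; s4-0->s4; s4-1->s4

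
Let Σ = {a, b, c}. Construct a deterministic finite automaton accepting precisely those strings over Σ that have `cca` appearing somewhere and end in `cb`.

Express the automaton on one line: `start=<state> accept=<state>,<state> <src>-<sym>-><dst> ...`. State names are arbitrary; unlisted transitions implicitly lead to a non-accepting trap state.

start=q0 accept=q6 q0-a->q0 q0-b->q0 q0-c->q1 q1-a->q0 q1-b->q2 q1-c->q3 q2-a->q0 q2-b->q0 q2-c->q1 q3-a->q4 q3-b->q2 q3-c->q3 q4-a->q4 q4-b->q4 q4-c->q5 q5-a->q4 q5-b->q6 q5-c->q5 q6-a->q4 q6-b->q4 q6-c->q5

Handle the two conditions separately and then intersect. One (4 states) tracks whether and how much of `cca` has been seen; the other (3 states) tracks how much of the suffix `cb` has currently been matched. Each combined state is a pair, one component from each; accept when both components accept.
7 states suffice.
        a   b   c  
>  q0   q0  q0  q1 
   q1   q0  q2  q3 
   q2   q0  q0  q1 
   q3   q4  q2  q3 
   q4   q4  q4  q5 
   q5   q4  q6  q5 
 * q6   q4  q4  q5 
(> = start, * = accepting)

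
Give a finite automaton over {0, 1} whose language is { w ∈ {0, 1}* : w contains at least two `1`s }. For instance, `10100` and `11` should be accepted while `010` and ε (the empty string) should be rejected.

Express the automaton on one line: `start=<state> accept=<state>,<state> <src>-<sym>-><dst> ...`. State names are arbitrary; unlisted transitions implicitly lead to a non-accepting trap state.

start=s0 accept=s2,s3 s0-0->s0 s0-1->s1 s1-0->s1 s1-1->s2 s2-0->s2 s2-1->s3 s3-0->s3 s3-1->s3

Only the number of `1`s matters, and only up to 3. Make a chain s0 → s1 → s2 → s3 advanced by each `1` (with s3 absorbing); every other symbol self-loops. The accepting set is {s2, s3}.
With 4 states:
        0   1  
>  s0   s0  s1 
   s1   s1  s2 
 * s2   s2  s3 
 * s3   s3  s3 
(> = start, * = accepting)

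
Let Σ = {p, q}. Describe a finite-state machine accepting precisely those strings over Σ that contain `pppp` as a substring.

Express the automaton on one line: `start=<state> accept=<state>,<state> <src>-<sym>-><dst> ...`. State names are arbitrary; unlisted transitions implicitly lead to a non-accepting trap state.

States s0..s3 record the length of the longest prefix of `pppp` that matches the current input suffix. Reaching s4 means `pppp` has been seen, and we stay there forever. Accept from s4.
5 states suffice.
        p   q  
>  s0   s1  s0 
   s1   s2  s0 
   s2   s3  s0 
   s3   s4  s0 
 * s4   s4  s4 
(> = start, * = accepting)

start=s0 accept=s4 s0-p->s1 s0-q->s0 s1-p->s2 s1-q->s0 s2-p->s3 s2-q->s0 s3-p->s4 s3-q->s0 s4-p->s4 s4-q->s4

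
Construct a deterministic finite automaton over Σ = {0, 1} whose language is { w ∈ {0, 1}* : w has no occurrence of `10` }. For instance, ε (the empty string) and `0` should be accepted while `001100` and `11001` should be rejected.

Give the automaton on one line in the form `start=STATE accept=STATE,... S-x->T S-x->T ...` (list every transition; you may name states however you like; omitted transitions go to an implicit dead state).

This is the complement of 'contains `10`'. Use the same substring-matching states — A through C holding how much of `10` has just been matched — but flip the accepting set: everything except the trap C accepts.
3 states suffice.
       0  1 
>* A   A  B 
 * B   C  B 
   C   C  C 
(> = start, * = accepting)

start=A accept=A,B A-0->A A-1->B B-0->C B-1->B C-0->C C-1->C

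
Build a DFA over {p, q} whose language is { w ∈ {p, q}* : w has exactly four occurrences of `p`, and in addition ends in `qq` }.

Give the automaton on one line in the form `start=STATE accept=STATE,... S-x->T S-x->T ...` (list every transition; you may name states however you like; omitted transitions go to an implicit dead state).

start=A accept=H A-p->B A-q->A B-p->C B-q->B C-p->D C-q->C D-p->E D-q->D E-p->F E-q->G F-p->F F-q->F G-p->F G-q->H H-p->F H-q->H

Build one automaton per condition and run them in lockstep. One (6 states) tracks the count of `p`s, saturating at 5; the other (3 states) tracks how much of the suffix `qq` has currently been matched. Each combined state is a pair, one component from each; accept when both components accept. Minimizing collapses redundant product states.
8 states suffice.
       p  q 
>  A   B  A 
   B   C  B 
   C   D  C 
   D   E  D 
   E   F  G 
   F   F  F 
   G   F  H 
 * H   F  H 
(> = start, * = accepting)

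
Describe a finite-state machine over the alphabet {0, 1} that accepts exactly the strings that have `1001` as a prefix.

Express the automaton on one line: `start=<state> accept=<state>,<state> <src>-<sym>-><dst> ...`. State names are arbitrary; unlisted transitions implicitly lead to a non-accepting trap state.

Walk along `1001` while the input agrees: from A take `1` to B, and so on. Any deviation drops to the rejecting sink F. Once E is reached the prefix is confirmed and every continuation is accepted.
A 6-state machine:
       0  1 
>  A   F  B 
   B   C  F 
   C   D  F 
   D   F  E 
 * E   E  E 
   F   F  F 
(> = start, * = accepting)

start=A accept=E A-0->F A-1->B B-0->C B-1->F C-0->D C-1->F D-0->F D-1->E E-0->E E-1->E F-0->F F-1->F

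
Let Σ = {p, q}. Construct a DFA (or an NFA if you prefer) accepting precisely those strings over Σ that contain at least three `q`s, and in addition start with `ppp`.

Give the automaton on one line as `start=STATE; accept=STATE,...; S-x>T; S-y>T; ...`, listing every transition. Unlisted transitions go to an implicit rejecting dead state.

Handle the two conditions separately and then intersect. The first has 5 states tracking the count of `q`s, saturating at 4; the second has 5 states tracking whether the input so far still matches the prefix `ppp`. A product state is a pair (one from each), accepting exactly when both do. Minimizing collapses redundant product states.
With 8 states:
       p  q 
>  A   B  C 
   B   D  C 
   C   C  C 
   D   E  C 
   E   E  F 
   F   F  G 
   G   G  H 
 * H   H  H 
(> = start, * = accepting)

start=A; accept=H; A-p>B; A-q>C; B-p>D; B-q>C; C-p>C; C-q>C; D-p>E; D-q>C; E-p>E; E-q>F; F-p>F; F-q>G; G-p>G; G-q>H; H-p>H; H-q>H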